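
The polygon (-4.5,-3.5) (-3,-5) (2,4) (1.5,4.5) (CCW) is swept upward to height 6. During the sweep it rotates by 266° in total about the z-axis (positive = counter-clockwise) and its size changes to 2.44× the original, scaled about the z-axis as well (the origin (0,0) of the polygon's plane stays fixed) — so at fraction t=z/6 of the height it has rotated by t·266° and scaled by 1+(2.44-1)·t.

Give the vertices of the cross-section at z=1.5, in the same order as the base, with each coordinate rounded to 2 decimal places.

Cross-section at z=1.5: (1.92,-7.51) (4.61,-6.45) (-3.90,4.66) (-4.80,4.31)

t = z/height = 1.5/6 = 0.25
s = 1 + (scale-1)·z/height = 1 + (2.44-1)·1.5/6 = 1.360000
θ = twist·z/height = 266°·1.5/6 = 66.5000° = 1.160644 rad
cos θ = 0.398749, sin θ = 0.917060 (intermediates below are computed at full precision and shown rounded to 5 d.p.)
v1: (-4.5,-3.5) → rotate → (1.41534,-5.52239) → ×s → (1.92486,-7.51045) → (1.92,-7.51)
v2: (-3,-5) → rotate → (3.38905,-4.74493) → ×s → (4.60911,-6.45310) → (4.61,-6.45)
v3: (2,4) → rotate → (-2.87074,3.42912) → ×s → (-3.90421,4.66360) → (-3.90,4.66)
v4: (1.5,4.5) → rotate → (-3.52865,3.16996) → ×s → (-4.79896,4.31115) → (-4.80,4.31)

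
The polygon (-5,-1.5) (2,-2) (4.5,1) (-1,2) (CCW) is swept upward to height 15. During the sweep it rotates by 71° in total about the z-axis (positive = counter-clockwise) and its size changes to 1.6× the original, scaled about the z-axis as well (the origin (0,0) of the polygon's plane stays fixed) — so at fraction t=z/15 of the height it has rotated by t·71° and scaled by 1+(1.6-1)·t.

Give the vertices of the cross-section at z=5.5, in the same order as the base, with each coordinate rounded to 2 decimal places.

Cross-section at z=5.5: (-4.68,-4.32) (3.26,-1.12) (4.40,3.51) (-2.17,1.66)

t = z/height = 5.5/15 = 0.366667
s = 1 + (scale-1)·z/height = 1 + (1.6-1)·5.5/15 = 1.220000
θ = twist·z/height = 71°·5.5/15 = 26.0333° = 0.454367 rad
cos θ = 0.898539, sin θ = 0.438894 (intermediates below are computed at full precision and shown rounded to 5 d.p.)
v1: (-5,-1.5) → rotate → (-3.83435,-3.54228) → ×s → (-4.67791,-4.32158) → (-4.68,-4.32)
v2: (2,-2) → rotate → (2.67487,-0.91929) → ×s → (3.26334,-1.12153) → (3.26,-1.12)
v3: (4.5,1) → rotate → (3.60453,2.87356) → ×s → (4.39753,3.50575) → (4.40,3.51)
v4: (-1,2) → rotate → (-1.77633,1.35818) → ×s → (-2.16712,1.65698) → (-2.17,1.66)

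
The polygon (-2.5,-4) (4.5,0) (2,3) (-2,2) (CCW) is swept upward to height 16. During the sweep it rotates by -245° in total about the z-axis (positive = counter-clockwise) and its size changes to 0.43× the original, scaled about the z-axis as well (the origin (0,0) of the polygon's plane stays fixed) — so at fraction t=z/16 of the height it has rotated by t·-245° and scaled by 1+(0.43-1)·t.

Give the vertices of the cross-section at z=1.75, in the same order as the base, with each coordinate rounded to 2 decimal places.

t = z/height = 1.75/16 = 0.109375
s = 1 + (scale-1)·z/height = 1 + (0.43-1)·1.75/16 = 0.937656
θ = twist·z/height = -245°·1.75/16 = -26.7969° = -0.467694 rad
cos θ = 0.892610, sin θ = -0.450829 (intermediates below are computed at full precision and shown rounded to 5 d.p.)
v1: (-2.5,-4) → rotate → (-4.03484,-2.44337) → ×s → (-3.78329,-2.29104) → (-3.78,-2.29)
v2: (4.5,0) → rotate → (4.01675,-2.02873) → ×s → (3.76633,-1.90225) → (3.77,-1.90)
v3: (2,3) → rotate → (3.13771,1.77617) → ×s → (2.94209,1.66544) → (2.94,1.67)
v4: (-2,2) → rotate → (-0.88356,2.68688) → ×s → (-0.82848,2.51937) → (-0.83,2.52)

Cross-section at z=1.75: (-3.78,-2.29) (3.77,-1.90) (2.94,1.67) (-0.83,2.52)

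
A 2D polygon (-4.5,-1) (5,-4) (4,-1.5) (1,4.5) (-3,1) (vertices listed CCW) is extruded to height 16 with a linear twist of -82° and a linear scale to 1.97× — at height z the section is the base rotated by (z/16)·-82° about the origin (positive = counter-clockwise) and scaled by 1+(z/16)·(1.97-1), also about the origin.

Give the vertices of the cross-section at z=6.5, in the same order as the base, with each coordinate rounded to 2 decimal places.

t = z/height = 6.5/16 = 0.40625
s = 1 + (scale-1)·z/height = 1 + (1.97-1)·6.5/16 = 1.394063
θ = twist·z/height = -82°·6.5/16 = -33.3125° = -0.581413 rad
cos θ = 0.835688, sin θ = -0.549205 (intermediates below are computed at full precision and shown rounded to 5 d.p.)
v1: (-4.5,-1) → rotate → (-4.30980,1.63574) → ×s → (-6.00813,2.28032) → (-6.01,2.28)
v2: (5,-4) → rotate → (1.98162,-6.08878) → ×s → (2.76250,-8.48813) → (2.76,-8.49)
v3: (4,-1.5) → rotate → (2.51894,-3.45035) → ×s → (3.51156,-4.81001) → (3.51,-4.81)
v4: (1,4.5) → rotate → (3.30711,3.21139) → ×s → (4.61032,4.47688) → (4.61,4.48)
v5: (-3,1) → rotate → (-1.95786,2.48330) → ×s → (-2.72938,3.46188) → (-2.73,3.46)

Cross-section at z=6.5: (-6.01,2.28) (2.76,-8.49) (3.51,-4.81) (4.61,4.48) (-2.73,3.46)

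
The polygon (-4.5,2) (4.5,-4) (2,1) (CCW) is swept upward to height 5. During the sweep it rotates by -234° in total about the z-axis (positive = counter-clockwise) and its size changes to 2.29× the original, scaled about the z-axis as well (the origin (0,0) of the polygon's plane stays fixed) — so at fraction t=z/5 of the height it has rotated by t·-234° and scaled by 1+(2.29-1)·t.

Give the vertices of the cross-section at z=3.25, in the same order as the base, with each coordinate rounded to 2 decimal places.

Cross-section at z=3.25: (9.03,0.62) (-10.75,2.63) (-2.39,-3.35)

t = z/height = 3.25/5 = 0.65
s = 1 + (scale-1)·z/height = 1 + (2.29-1)·3.25/5 = 1.838500
θ = twist·z/height = -234°·3.25/5 = -152.1000° = -2.654646 rad
cos θ = -0.883766, sin θ = -0.467930 (intermediates below are computed at full precision and shown rounded to 5 d.p.)
v1: (-4.5,2) → rotate → (4.91280,0.33815) → ×s → (9.03219,0.62169) → (9.03,0.62)
v2: (4.5,-4) → rotate → (-5.84866,1.42938) → ×s → (-10.75277,2.62791) → (-10.75,2.63)
v3: (2,1) → rotate → (-1.29960,-1.81963) → ×s → (-2.38932,-3.34538) → (-2.39,-3.35)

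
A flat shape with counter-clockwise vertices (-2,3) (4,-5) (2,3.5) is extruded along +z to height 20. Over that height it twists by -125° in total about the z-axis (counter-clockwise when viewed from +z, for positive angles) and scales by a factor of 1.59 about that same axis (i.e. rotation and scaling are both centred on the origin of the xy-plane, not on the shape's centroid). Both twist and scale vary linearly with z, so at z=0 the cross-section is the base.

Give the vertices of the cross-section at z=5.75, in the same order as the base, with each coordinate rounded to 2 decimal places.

Cross-section at z=5.75: (0.17,4.21) (0.36,-7.48) (4.30,1.94)

t = z/height = 5.75/20 = 0.2875
s = 1 + (scale-1)·z/height = 1 + (1.59-1)·5.75/20 = 1.169625
θ = twist·z/height = -125°·5.75/20 = -35.9375° = -0.627228 rad
cos θ = 0.809658, sin θ = -0.586902 (intermediates below are computed at full precision and shown rounded to 5 d.p.)
v1: (-2,3) → rotate → (0.14139,3.60278) → ×s → (0.16538,4.21390) → (0.17,4.21)
v2: (4,-5) → rotate → (0.30412,-6.39590) → ×s → (0.35570,-7.48080) → (0.36,-7.48)
v3: (2,3.5) → rotate → (3.67347,1.66000) → ×s → (4.29659,1.94157) → (4.30,1.94)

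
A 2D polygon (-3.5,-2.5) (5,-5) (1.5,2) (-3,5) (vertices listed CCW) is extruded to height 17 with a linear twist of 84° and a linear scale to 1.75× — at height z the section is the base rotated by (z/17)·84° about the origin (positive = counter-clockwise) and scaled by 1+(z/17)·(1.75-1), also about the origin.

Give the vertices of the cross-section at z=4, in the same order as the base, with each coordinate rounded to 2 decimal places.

Cross-section at z=4: (-2.88,-4.16) (7.52,-3.55) (0.87,2.81) (-5.31,4.34)

t = z/height = 4/17 = 0.235294
s = 1 + (scale-1)·z/height = 1 + (1.75-1)·4/17 = 1.176471
θ = twist·z/height = 84°·4/17 = 19.7647° = 0.344959 rad
cos θ = 0.941089, sin θ = 0.338158 (intermediates below are computed at full precision and shown rounded to 5 d.p.)
v1: (-3.5,-2.5) → rotate → (-2.44842,-3.53628) → ×s → (-2.88049,-4.16033) → (-2.88,-4.16)
v2: (5,-5) → rotate → (6.39624,-3.01465) → ×s → (7.52499,-3.54665) → (7.52,-3.55)
v3: (1.5,2) → rotate → (0.73532,2.38942) → ×s → (0.86508,2.81108) → (0.87,2.81)
v4: (-3,5) → rotate → (-4.51406,3.69097) → ×s → (-5.31066,4.34232) → (-5.31,4.34)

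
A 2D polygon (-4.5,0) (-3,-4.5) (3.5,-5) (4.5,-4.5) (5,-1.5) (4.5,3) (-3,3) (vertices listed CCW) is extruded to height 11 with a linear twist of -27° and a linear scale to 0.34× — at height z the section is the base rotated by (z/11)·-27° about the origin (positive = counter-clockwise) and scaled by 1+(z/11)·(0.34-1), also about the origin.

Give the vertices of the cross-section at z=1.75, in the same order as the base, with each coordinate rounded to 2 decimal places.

Cross-section at z=1.75: (-4.02,0.30) (-2.98,-3.82) (2.79,-4.70) (3.71,-4.32) (4.36,-1.67) (4.22,2.38) (-2.48,2.88)

t = z/height = 1.75/11 = 0.159091
s = 1 + (scale-1)·z/height = 1 + (0.34-1)·1.75/11 = 0.895000
θ = twist·z/height = -27°·1.75/11 = -4.2955° = -0.074970 rad
cos θ = 0.997191, sin θ = -0.074900 (intermediates below are computed at full precision and shown rounded to 5 d.p.)
v1: (-4.5,0) → rotate → (-4.48736,0.33705) → ×s → (-4.01619,0.30166) → (-4.02,0.30)
v2: (-3,-4.5) → rotate → (-3.32862,-4.26266) → ×s → (-2.97912,-3.81508) → (-2.98,-3.82)
v3: (3.5,-5) → rotate → (3.11567,-5.24810) → ×s → (2.78853,-4.69705) → (2.79,-4.70)
v4: (4.5,-4.5) → rotate → (4.15031,-4.82441) → ×s → (3.71453,-4.31785) → (3.71,-4.32)
v5: (5,-1.5) → rotate → (4.87361,-1.87028) → ×s → (4.36188,-1.67390) → (4.36,-1.67)
v6: (4.5,3) → rotate → (4.71206,2.65452) → ×s → (4.21729,2.37580) → (4.22,2.38)
v7: (-3,3) → rotate → (-2.76687,3.21627) → ×s → (-2.47635,2.87856) → (-2.48,2.88)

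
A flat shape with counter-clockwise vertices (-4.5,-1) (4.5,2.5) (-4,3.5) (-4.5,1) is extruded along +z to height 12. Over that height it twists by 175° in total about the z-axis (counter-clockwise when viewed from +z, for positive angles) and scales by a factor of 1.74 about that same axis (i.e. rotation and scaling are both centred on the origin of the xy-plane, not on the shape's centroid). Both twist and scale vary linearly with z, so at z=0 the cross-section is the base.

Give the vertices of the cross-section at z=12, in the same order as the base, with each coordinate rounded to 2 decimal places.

Cross-section at z=12: (7.95,1.05) (-8.18,-3.65) (6.40,-6.67) (7.65,-2.42)

t = z/height = 12/12 = 1
s = 1 + (scale-1)·z/height = 1 + (1.74-1)·12/12 = 1.740000
θ = twist·z/height = 175°·12/12 = 175.0000° = 3.054326 rad
cos θ = -0.996195, sin θ = 0.087156 (intermediates below are computed at full precision and shown rounded to 5 d.p.)
v1: (-4.5,-1) → rotate → (4.57003,0.60399) → ×s → (7.95186,1.05095) → (7.95,1.05)
v2: (4.5,2.5) → rotate → (-4.70077,-2.09829) → ×s → (-8.17933,-3.65102) → (-8.18,-3.65)
v3: (-4,3.5) → rotate → (3.67973,-3.83530) → ×s → (6.40274,-6.67343) → (6.40,-6.67)
v4: (-4.5,1) → rotate → (4.39572,-1.38840) → ×s → (7.64855,-2.41581) → (7.65,-2.42)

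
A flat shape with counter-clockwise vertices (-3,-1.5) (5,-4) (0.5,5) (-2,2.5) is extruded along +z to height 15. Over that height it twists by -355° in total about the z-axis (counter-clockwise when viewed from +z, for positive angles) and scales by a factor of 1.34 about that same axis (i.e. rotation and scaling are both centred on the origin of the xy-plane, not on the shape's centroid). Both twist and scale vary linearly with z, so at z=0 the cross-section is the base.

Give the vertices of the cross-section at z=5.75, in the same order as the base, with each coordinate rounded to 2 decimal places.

t = z/height = 5.75/15 = 0.383333
s = 1 + (scale-1)·z/height = 1 + (1.34-1)·5.75/15 = 1.130333
θ = twist·z/height = -355°·5.75/15 = -136.0833° = -2.375102 rad
cos θ = -0.720349, sin θ = -0.693611 (intermediates below are computed at full precision and shown rounded to 5 d.p.)
v1: (-3,-1.5) → rotate → (1.12063,3.16136) → ×s → (1.26669,3.57339) → (1.27,3.57)
v2: (5,-4) → rotate → (-6.37619,-0.58666) → ×s → (-7.20722,-0.66312) → (-7.21,-0.66)
v3: (0.5,5) → rotate → (3.10788,-3.94855) → ×s → (3.51294,-4.46318) → (3.51,-4.46)
v4: (-2,2.5) → rotate → (3.17473,-0.41365) → ×s → (3.58850,-0.46756) → (3.59,-0.47)

Cross-section at z=5.75: (1.27,3.57) (-7.21,-0.66) (3.51,-4.46) (3.59,-0.47)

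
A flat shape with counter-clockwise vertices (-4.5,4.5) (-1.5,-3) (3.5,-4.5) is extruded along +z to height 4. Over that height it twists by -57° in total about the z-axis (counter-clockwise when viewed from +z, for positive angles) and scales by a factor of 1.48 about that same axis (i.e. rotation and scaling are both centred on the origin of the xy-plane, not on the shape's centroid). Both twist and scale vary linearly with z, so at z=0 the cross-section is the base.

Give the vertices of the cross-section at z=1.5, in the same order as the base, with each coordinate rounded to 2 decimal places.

t = z/height = 1.5/4 = 0.375
s = 1 + (scale-1)·z/height = 1 + (1.48-1)·1.5/4 = 1.180000
θ = twist·z/height = -57°·1.5/4 = -21.3750° = -0.373064 rad
cos θ = 0.931215, sin θ = -0.364470 (intermediates below are computed at full precision and shown rounded to 5 d.p.)
v1: (-4.5,4.5) → rotate → (-2.55035,5.83058) → ×s → (-3.00941,6.88009) → (-3.01,6.88)
v2: (-1.5,-3) → rotate → (-2.49023,-2.24694) → ×s → (-2.93848,-2.65139) → (-2.94,-2.65)
v3: (3.5,-4.5) → rotate → (1.61914,-5.46611) → ×s → (1.91058,-6.45001) → (1.91,-6.45)

Cross-section at z=1.5: (-3.01,6.88) (-2.94,-2.65) (1.91,-6.45)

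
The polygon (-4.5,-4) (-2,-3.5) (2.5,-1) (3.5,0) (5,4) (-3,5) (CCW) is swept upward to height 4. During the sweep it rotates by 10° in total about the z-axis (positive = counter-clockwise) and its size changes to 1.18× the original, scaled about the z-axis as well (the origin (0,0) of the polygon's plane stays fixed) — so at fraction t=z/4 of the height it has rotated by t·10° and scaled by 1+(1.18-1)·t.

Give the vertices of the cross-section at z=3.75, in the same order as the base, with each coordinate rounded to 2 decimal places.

t = z/height = 3.75/4 = 0.9375
s = 1 + (scale-1)·z/height = 1 + (1.18-1)·3.75/4 = 1.168750
θ = twist·z/height = 10°·3.75/4 = 9.3750° = 0.163625 rad
cos θ = 0.986643, sin θ = 0.162895 (intermediates below are computed at full precision and shown rounded to 5 d.p.)
v1: (-4.5,-4) → rotate → (-3.78831,-4.67960) → ×s → (-4.42759,-5.46929) → (-4.43,-5.47)
v2: (-2,-3.5) → rotate → (-1.40315,-3.77904) → ×s → (-1.63993,-4.41676) → (-1.64,-4.42)
v3: (2.5,-1) → rotate → (2.62950,-0.57940) → ×s → (3.07323,-0.67718) → (3.07,-0.68)
v4: (3.5,0) → rotate → (3.45325,0.57013) → ×s → (4.03599,0.66634) → (4.04,0.67)
v5: (5,4) → rotate → (4.28163,4.76105) → ×s → (5.00416,5.56448) → (5.00,5.56)
v6: (-3,5) → rotate → (-3.77441,4.44453) → ×s → (-4.41134,5.19454) → (-4.41,5.19)

Cross-section at z=3.75: (-4.43,-5.47) (-1.64,-4.42) (3.07,-0.68) (4.04,0.67) (5.00,5.56) (-4.41,5.19)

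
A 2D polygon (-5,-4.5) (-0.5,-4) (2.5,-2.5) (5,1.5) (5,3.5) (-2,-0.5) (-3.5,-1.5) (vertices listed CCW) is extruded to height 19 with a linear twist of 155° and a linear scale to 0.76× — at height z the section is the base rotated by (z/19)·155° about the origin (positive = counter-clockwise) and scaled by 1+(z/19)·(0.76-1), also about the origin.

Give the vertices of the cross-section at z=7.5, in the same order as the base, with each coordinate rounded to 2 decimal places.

t = z/height = 7.5/19 = 0.394737
s = 1 + (scale-1)·z/height = 1 + (0.76-1)·7.5/19 = 0.905263
θ = twist·z/height = 155°·7.5/19 = 61.1842° = 1.067866 rad
cos θ = 0.481995, sin θ = 0.876174 (intermediates below are computed at full precision and shown rounded to 5 d.p.)
v1: (-5,-4.5) → rotate → (1.53281,-6.54985) → ×s → (1.38759,-5.92934) → (1.39,-5.93)
v2: (-0.5,-4) → rotate → (3.26370,-2.36607) → ×s → (2.95451,-2.14191) → (2.95,-2.14)
v3: (2.5,-2.5) → rotate → (3.39542,0.98545) → ×s → (3.07375,0.89209) → (3.07,0.89)
v4: (5,1.5) → rotate → (1.09571,5.10386) → ×s → (0.99191,4.62034) → (0.99,4.62)
v5: (5,3.5) → rotate → (-0.65663,6.06785) → ×s → (-0.59443,5.49300) → (-0.59,5.49)
v6: (-2,-0.5) → rotate → (-0.52590,-1.99335) → ×s → (-0.47608,-1.80450) → (-0.48,-1.80)
v7: (-3.5,-1.5) → rotate → (-0.37272,-3.78960) → ×s → (-0.33741,-3.43059) → (-0.34,-3.43)

Cross-section at z=7.5: (1.39,-5.93) (2.95,-2.14) (3.07,0.89) (0.99,4.62) (-0.59,5.49) (-0.48,-1.80) (-0.34,-3.43)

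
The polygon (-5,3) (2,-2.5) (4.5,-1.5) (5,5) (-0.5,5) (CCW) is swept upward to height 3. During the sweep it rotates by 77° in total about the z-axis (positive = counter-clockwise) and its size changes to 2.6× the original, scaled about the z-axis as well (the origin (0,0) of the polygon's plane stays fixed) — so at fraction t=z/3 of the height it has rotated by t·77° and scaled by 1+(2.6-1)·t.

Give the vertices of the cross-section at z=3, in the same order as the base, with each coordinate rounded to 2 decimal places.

Cross-section at z=3: (-10.52,-10.91) (7.50,3.60) (6.43,10.52) (-9.74,15.59) (-12.96,1.66)

t = z/height = 3/3 = 1
s = 1 + (scale-1)·z/height = 1 + (2.6-1)·3/3 = 2.600000
θ = twist·z/height = 77°·3/3 = 77.0000° = 1.343904 rad
cos θ = 0.224951, sin θ = 0.974370 (intermediates below are computed at full precision and shown rounded to 5 d.p.)
v1: (-5,3) → rotate → (-4.04787,-4.19700) → ×s → (-10.52445,-10.91219) → (-10.52,-10.91)
v2: (2,-2.5) → rotate → (2.88583,1.38636) → ×s → (7.50315,3.60454) → (7.50,3.60)
v3: (4.5,-1.5) → rotate → (2.47383,4.04724) → ×s → (6.43197,10.52282) → (6.43,10.52)
v4: (5,5) → rotate → (-3.74710,5.99661) → ×s → (-9.74245,15.59117) → (-9.74,15.59)
v5: (-0.5,5) → rotate → (-4.98433,0.63757) → ×s → (-12.95925,1.65768) → (-12.96,1.66)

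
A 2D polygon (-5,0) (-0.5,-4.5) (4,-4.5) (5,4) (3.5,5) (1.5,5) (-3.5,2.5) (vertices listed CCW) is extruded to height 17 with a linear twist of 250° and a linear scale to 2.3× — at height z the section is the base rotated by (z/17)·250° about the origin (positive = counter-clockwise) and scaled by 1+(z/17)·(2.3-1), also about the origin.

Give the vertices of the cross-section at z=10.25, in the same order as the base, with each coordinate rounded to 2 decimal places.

Cross-section at z=10.25: (7.78,-4.36) (4.70,6.57) (-2.30,10.49) (-11.27,-1.86) (-9.81,-4.73) (-6.69,-6.47) (3.27,-6.94)

t = z/height = 10.25/17 = 0.602941
s = 1 + (scale-1)·z/height = 1 + (2.3-1)·10.25/17 = 1.783824
θ = twist·z/height = 250°·10.25/17 = 150.7353° = 2.630827 rad
cos θ = -0.872371, sin θ = 0.488845 (intermediates below are computed at full precision and shown rounded to 5 d.p.)
v1: (-5,0) → rotate → (4.36185,-2.44423) → ×s → (7.78078,-4.36007) → (7.78,-4.36)
v2: (-0.5,-4.5) → rotate → (2.63599,3.68124) → ×s → (4.70214,6.56669) → (4.70,6.57)
v3: (4,-4.5) → rotate → (-1.28968,5.88105) → ×s → (-2.30056,10.49075) → (-2.30,10.49)
v4: (5,4) → rotate → (-6.31723,-1.04526) → ×s → (-11.26883,-1.86455) → (-11.27,-1.86)
v5: (3.5,5) → rotate → (-5.49752,-2.65089) → ×s → (-9.80661,-4.72873) → (-9.81,-4.73)
v6: (1.5,5) → rotate → (-3.75278,-3.62859) → ×s → (-6.69430,-6.47276) → (-6.69,-6.47)
v7: (-3.5,2.5) → rotate → (1.83118,-3.89188) → ×s → (3.26651,-6.94244) → (3.27,-6.94)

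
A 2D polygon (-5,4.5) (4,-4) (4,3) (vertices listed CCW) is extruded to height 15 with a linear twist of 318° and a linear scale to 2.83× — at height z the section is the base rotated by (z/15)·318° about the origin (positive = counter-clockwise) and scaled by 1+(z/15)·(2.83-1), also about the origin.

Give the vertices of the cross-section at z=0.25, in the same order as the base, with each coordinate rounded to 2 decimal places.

Cross-section at z=0.25: (-5.56,4.14) (4.49,-3.72) (3.82,3.46)

t = z/height = 0.25/15 = 0.0166667
s = 1 + (scale-1)·z/height = 1 + (2.83-1)·0.25/15 = 1.030500
θ = twist·z/height = 318°·0.25/15 = 5.3000° = 0.092502 rad
cos θ = 0.995725, sin θ = 0.092371 (intermediates below are computed at full precision and shown rounded to 5 d.p.)
v1: (-5,4.5) → rotate → (-5.39429,4.01891) → ×s → (-5.55882,4.14148) → (-5.56,4.14)
v2: (4,-4) → rotate → (4.35238,-3.61342) → ×s → (4.48513,-3.72363) → (4.49,-3.72)
v3: (4,3) → rotate → (3.70579,3.35666) → ×s → (3.81881,3.45903) → (3.82,3.46)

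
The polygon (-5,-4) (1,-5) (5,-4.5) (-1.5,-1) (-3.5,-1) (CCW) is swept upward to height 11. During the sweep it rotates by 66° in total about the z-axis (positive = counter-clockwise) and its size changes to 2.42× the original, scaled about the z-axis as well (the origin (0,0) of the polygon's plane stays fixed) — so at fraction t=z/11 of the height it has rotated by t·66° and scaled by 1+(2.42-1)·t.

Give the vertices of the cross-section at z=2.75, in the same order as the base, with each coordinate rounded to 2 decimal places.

t = z/height = 2.75/11 = 0.25
s = 1 + (scale-1)·z/height = 1 + (2.42-1)·2.75/11 = 1.355000
θ = twist·z/height = 66°·2.75/11 = 16.5000° = 0.287979 rad
cos θ = 0.958820, sin θ = 0.284015 (intermediates below are computed at full precision and shown rounded to 5 d.p.)
v1: (-5,-4) → rotate → (-3.65804,-5.25536) → ×s → (-4.95664,-7.12101) → (-4.96,-7.12)
v2: (1,-5) → rotate → (2.37890,-4.51008) → ×s → (3.22340,-6.11116) → (3.22,-6.11)
v3: (5,-4.5) → rotate → (6.07217,-2.89461) → ×s → (8.22779,-3.92220) → (8.23,-3.92)
v4: (-1.5,-1) → rotate → (-1.15421,-1.38484) → ×s → (-1.56396,-1.87646) → (-1.56,-1.88)
v5: (-3.5,-1) → rotate → (-3.07185,-1.95287) → ×s → (-4.16236,-2.64614) → (-4.16,-2.65)

Cross-section at z=2.75: (-4.96,-7.12) (3.22,-6.11) (8.23,-3.92) (-1.56,-1.88) (-4.16,-2.65)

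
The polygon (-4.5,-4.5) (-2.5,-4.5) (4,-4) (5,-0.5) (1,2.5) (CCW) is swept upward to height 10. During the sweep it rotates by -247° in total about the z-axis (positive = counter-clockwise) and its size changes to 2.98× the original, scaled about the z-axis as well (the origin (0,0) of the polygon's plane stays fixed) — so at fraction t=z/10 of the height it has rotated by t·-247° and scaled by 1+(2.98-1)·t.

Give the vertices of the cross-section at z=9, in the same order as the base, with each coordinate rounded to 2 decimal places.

t = z/height = 9/10 = 0.9
s = 1 + (scale-1)·z/height = 1 + (2.98-1)·9/10 = 2.782000
θ = twist·z/height = -247°·9/10 = -222.3000° = -3.879867 rad
cos θ = -0.739631, sin θ = 0.673013 (intermediates below are computed at full precision and shown rounded to 5 d.p.)
v1: (-4.5,-4.5) → rotate → (6.35690,0.29978) → ×s → (17.68489,0.83400) → (17.68,0.83)
v2: (-2.5,-4.5) → rotate → (4.87763,1.64581) → ×s → (13.56958,4.57864) → (13.57,4.58)
v3: (4,-4) → rotate → (-0.26647,5.65057) → ×s → (-0.74133,15.71990) → (-0.74,15.72)
v4: (5,-0.5) → rotate → (-3.36165,3.73488) → ×s → (-9.35211,10.39043) → (-9.35,10.39)
v5: (1,2.5) → rotate → (-2.42216,-1.17607) → ×s → (-6.73846,-3.27181) → (-6.74,-3.27)

Cross-section at z=9: (17.68,0.83) (13.57,4.58) (-0.74,15.72) (-9.35,10.39) (-6.74,-3.27)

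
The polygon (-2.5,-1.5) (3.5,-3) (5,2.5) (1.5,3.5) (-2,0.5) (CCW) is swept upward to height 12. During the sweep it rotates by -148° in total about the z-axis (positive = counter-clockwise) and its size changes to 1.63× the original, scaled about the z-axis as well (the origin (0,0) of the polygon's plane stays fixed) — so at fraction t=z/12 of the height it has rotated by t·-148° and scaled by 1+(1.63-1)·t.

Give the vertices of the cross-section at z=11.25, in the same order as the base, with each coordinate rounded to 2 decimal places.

Cross-section at z=11.25: (1.42,4.42) (-7.33,-0.08) (-3.36,-8.23) (1.88,-5.76) (2.92,1.50)

t = z/height = 11.25/12 = 0.9375
s = 1 + (scale-1)·z/height = 1 + (1.63-1)·11.25/12 = 1.590625
θ = twist·z/height = -148°·11.25/12 = -138.7500° = -2.421644 rad
cos θ = -0.751840, sin θ = -0.659346 (intermediates below are computed at full precision and shown rounded to 5 d.p.)
v1: (-2.5,-1.5) → rotate → (0.89058,2.77612) → ×s → (1.41658,4.41577) → (1.42,4.42)
v2: (3.5,-3) → rotate → (-4.60948,-0.05219) → ×s → (-7.33195,-0.08302) → (-7.33,-0.08)
v3: (5,2.5) → rotate → (-2.11083,-5.17633) → ×s → (-3.35755,-8.23360) → (-3.36,-8.23)
v4: (1.5,3.5) → rotate → (1.17995,-3.62046) → ×s → (1.87686,-5.75879) → (1.88,-5.76)
v5: (-2,0.5) → rotate → (1.83335,0.94277) → ×s → (2.91618,1.49960) → (2.92,1.50)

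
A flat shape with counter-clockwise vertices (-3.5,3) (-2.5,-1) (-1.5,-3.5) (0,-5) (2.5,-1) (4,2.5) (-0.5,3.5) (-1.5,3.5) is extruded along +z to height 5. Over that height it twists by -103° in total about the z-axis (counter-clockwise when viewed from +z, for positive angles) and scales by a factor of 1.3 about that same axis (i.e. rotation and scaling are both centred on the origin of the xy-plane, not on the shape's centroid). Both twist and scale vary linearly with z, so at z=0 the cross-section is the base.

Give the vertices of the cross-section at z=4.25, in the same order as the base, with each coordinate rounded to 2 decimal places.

t = z/height = 4.25/5 = 0.85
s = 1 + (scale-1)·z/height = 1 + (1.3-1)·4.25/5 = 1.255000
θ = twist·z/height = -103°·4.25/5 = -87.5500° = -1.528036 rad
cos θ = 0.042748, sin θ = -0.999086 (intermediates below are computed at full precision and shown rounded to 5 d.p.)
v1: (-3.5,3) → rotate → (2.84764,3.62504) → ×s → (3.57379,4.54943) → (3.57,4.55)
v2: (-2.5,-1) → rotate → (-1.10595,2.45497) → ×s → (-1.38797,3.08098) → (-1.39,3.08)
v3: (-1.5,-3.5) → rotate → (-3.56092,1.34901) → ×s → (-4.46896,1.69301) → (-4.47,1.69)
v4: (0,-5) → rotate → (-4.99543,-0.21374) → ×s → (-6.26926,-0.26824) → (-6.27,-0.27)
v5: (2.5,-1) → rotate → (-0.89222,-2.54046) → ×s → (-1.11973,-3.18828) → (-1.12,-3.19)
v6: (4,2.5) → rotate → (2.66870,-3.88947) → ×s → (3.34922,-4.88129) → (3.35,-4.88)
v7: (-0.5,3.5) → rotate → (3.47543,0.64916) → ×s → (4.36166,0.81469) → (4.36,0.81)
v8: (-1.5,3.5) → rotate → (3.43268,1.64825) → ×s → (4.30801,2.06855) → (4.31,2.07)

Cross-section at z=4.25: (3.57,4.55) (-1.39,3.08) (-4.47,1.69) (-6.27,-0.27) (-1.12,-3.19) (3.35,-4.88) (4.36,0.81) (4.31,2.07)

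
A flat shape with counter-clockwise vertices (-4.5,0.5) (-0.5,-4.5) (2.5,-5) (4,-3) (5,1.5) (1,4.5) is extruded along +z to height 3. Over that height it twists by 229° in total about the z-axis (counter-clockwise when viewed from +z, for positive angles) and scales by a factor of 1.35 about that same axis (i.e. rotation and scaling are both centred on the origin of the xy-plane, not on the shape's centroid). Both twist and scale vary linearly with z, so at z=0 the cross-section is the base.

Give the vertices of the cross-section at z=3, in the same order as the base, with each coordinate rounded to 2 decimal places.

t = z/height = 3/3 = 1
s = 1 + (scale-1)·z/height = 1 + (1.35-1)·3/3 = 1.350000
θ = twist·z/height = 229°·3/3 = 229.0000° = 3.996804 rad
cos θ = -0.656059, sin θ = -0.754710 (intermediates below are computed at full precision and shown rounded to 5 d.p.)
v1: (-4.5,0.5) → rotate → (3.32962,3.06816) → ×s → (4.49499,4.14202) → (4.49,4.14)
v2: (-0.5,-4.5) → rotate → (-3.06816,3.32962) → ×s → (-4.14202,4.49499) → (-4.14,4.49)
v3: (2.5,-5) → rotate → (-5.41370,1.39352) → ×s → (-7.30849,1.88125) → (-7.31,1.88)
v4: (4,-3) → rotate → (-4.88836,-1.05066) → ×s → (-6.59929,-1.41839) → (-6.60,-1.42)
v5: (5,1.5) → rotate → (-2.14823,-4.75764) → ×s → (-2.90011,-6.42281) → (-2.90,-6.42)
v6: (1,4.5) → rotate → (2.74013,-3.70698) → ×s → (3.69918,-5.00442) → (3.70,-5.00)

Cross-section at z=3: (4.49,4.14) (-4.14,4.49) (-7.31,1.88) (-6.60,-1.42) (-2.90,-6.42) (3.70,-5.00)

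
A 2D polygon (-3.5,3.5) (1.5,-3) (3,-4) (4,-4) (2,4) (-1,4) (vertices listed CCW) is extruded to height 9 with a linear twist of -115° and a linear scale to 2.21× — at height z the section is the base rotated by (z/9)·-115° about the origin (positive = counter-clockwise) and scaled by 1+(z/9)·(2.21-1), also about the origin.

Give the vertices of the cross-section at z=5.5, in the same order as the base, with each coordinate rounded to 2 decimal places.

t = z/height = 5.5/9 = 0.611111
s = 1 + (scale-1)·z/height = 1 + (2.21-1)·5.5/9 = 1.739444
θ = twist·z/height = -115°·5.5/9 = -70.2778° = -1.226579 rad
cos θ = 0.337460, sin θ = -0.941340 (intermediates below are computed at full precision and shown rounded to 5 d.p.)
v1: (-3.5,3.5) → rotate → (2.11358,4.47580) → ×s → (3.67645,7.78541) → (3.68,7.79)
v2: (1.5,-3) → rotate → (-2.31783,-2.42439) → ×s → (-4.03173,-4.21709) → (-4.03,-4.22)
v3: (3,-4) → rotate → (-2.75298,-4.17386) → ×s → (-4.78865,-7.26020) → (-4.79,-7.26)
v4: (4,-4) → rotate → (-2.41552,-5.11520) → ×s → (-4.20166,-8.89761) → (-4.20,-8.90)
v5: (2,4) → rotate → (4.44028,-0.53284) → ×s → (7.72362,-0.92684) → (7.72,-0.93)
v6: (-1,4) → rotate → (3.42790,2.29118) → ×s → (5.96264,3.98538) → (5.96,3.99)

Cross-section at z=5.5: (3.68,7.79) (-4.03,-4.22) (-4.79,-7.26) (-4.20,-8.90) (7.72,-0.93) (5.96,3.99)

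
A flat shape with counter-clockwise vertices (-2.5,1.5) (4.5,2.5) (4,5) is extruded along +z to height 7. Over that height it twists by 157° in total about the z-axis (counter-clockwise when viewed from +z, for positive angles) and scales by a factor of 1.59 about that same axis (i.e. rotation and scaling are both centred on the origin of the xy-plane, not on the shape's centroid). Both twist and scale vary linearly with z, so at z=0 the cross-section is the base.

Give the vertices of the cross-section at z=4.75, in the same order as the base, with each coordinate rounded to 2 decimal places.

t = z/height = 4.75/7 = 0.678571
s = 1 + (scale-1)·z/height = 1 + (1.59-1)·4.75/7 = 1.400357
θ = twist·z/height = 157°·4.75/7 = 106.5357° = 1.859399 rad
cos θ = -0.284613, sin θ = 0.958643 (intermediates below are computed at full precision and shown rounded to 5 d.p.)
v1: (-2.5,1.5) → rotate → (-0.72643,-2.82353) → ×s → (-1.01726,-3.95394) → (-1.02,-3.95)
v2: (4.5,2.5) → rotate → (-3.67736,3.60236) → ×s → (-5.14962,5.04459) → (-5.15,5.04)
v3: (4,5) → rotate → (-5.93166,2.41151) → ×s → (-8.30645,3.37697) → (-8.31,3.38)

Cross-section at z=4.75: (-1.02,-3.95) (-5.15,5.04) (-8.31,3.38)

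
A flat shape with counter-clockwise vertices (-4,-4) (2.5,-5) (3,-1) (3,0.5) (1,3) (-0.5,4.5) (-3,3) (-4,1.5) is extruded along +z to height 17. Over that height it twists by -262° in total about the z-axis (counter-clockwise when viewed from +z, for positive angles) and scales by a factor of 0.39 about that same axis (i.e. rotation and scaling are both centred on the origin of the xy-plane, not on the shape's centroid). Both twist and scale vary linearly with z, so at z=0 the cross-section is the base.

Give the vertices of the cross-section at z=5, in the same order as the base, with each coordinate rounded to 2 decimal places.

Cross-section at z=5: (-3.93,2.46) (-3.54,-2.92) (-0.25,-2.58) (0.95,-2.31) (2.58,-0.25) (3.51,1.23) (1.85,2.95) (0.46,3.47)

t = z/height = 5/17 = 0.294118
s = 1 + (scale-1)·z/height = 1 + (0.39-1)·5/17 = 0.820588
θ = twist·z/height = -262°·5/17 = -77.0588° = -1.344930 rad
cos θ = 0.223951, sin θ = -0.974601 (intermediates below are computed at full precision and shown rounded to 5 d.p.)
v1: (-4,-4) → rotate → (-4.79420,3.00260) → ×s → (-3.93407,2.46390) → (-3.93,2.46)
v2: (2.5,-5) → rotate → (-4.31313,-3.55625) → ×s → (-3.53930,-2.91822) → (-3.54,-2.92)
v3: (3,-1) → rotate → (-0.30275,-3.14775) → ×s → (-0.24843,-2.58301) → (-0.25,-2.58)
v4: (3,0.5) → rotate → (1.15915,-2.81183) → ×s → (0.95119,-2.30735) → (0.95,-2.31)
v5: (1,3) → rotate → (3.14775,-0.30275) → ×s → (2.58301,-0.24843) → (2.58,-0.25)
v6: (-0.5,4.5) → rotate → (4.27373,1.49508) → ×s → (3.50697,1.22684) → (3.51,1.23)
v7: (-3,3) → rotate → (2.25195,3.59565) → ×s → (1.84792,2.95055) → (1.85,2.95)
v8: (-4,1.5) → rotate → (0.56610,4.23433) → ×s → (0.46453,3.47464) → (0.46,3.47)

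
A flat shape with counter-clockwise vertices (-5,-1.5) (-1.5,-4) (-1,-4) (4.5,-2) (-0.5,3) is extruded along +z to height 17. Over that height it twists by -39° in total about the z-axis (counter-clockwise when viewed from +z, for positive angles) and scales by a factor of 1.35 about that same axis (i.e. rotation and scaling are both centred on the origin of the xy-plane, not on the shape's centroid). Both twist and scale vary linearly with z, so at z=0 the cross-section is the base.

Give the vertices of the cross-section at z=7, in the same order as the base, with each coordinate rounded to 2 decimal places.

Cross-section at z=7: (-5.97,-0.07) (-2.92,-3.92) (-2.37,-4.08) (4.31,-3.62) (0.40,3.46)

t = z/height = 7/17 = 0.411765
s = 1 + (scale-1)·z/height = 1 + (1.35-1)·7/17 = 1.144118
θ = twist·z/height = -39°·7/17 = -16.0588° = -0.280279 rad
cos θ = 0.960978, sin θ = -0.276624 (intermediates below are computed at full precision and shown rounded to 5 d.p.)
v1: (-5,-1.5) → rotate → (-5.21983,-0.05835) → ×s → (-5.97210,-0.06676) → (-5.97,-0.07)
v2: (-1.5,-4) → rotate → (-2.54796,-3.42898) → ×s → (-2.91517,-3.92315) → (-2.92,-3.92)
v3: (-1,-4) → rotate → (-2.06747,-3.56729) → ×s → (-2.36543,-4.08140) → (-2.37,-4.08)
v4: (4.5,-2) → rotate → (3.77115,-3.16676) → ×s → (4.31464,-3.62315) → (4.31,-3.62)
v5: (-0.5,3) → rotate → (0.34938,3.02125) → ×s → (0.39974,3.45666) → (0.40,3.46)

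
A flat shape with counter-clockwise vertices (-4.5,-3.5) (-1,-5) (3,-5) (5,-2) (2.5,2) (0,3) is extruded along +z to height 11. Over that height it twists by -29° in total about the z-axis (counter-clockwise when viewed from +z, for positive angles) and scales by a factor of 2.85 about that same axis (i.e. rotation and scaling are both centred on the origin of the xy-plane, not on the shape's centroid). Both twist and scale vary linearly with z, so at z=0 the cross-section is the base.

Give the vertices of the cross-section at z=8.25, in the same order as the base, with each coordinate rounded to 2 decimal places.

Cross-section at z=8.25: (-13.08,-3.78) (-6.64,-10.20) (2.23,-13.74) (9.32,-8.86) (7.31,2.22) (2.65,6.65)

t = z/height = 8.25/11 = 0.75
s = 1 + (scale-1)·z/height = 1 + (2.85-1)·8.25/11 = 2.387500
θ = twist·z/height = -29°·8.25/11 = -21.7500° = -0.379609 rad
cos θ = 0.928810, sin θ = -0.370557 (intermediates below are computed at full precision and shown rounded to 5 d.p.)
v1: (-4.5,-3.5) → rotate → (-5.47659,-1.58332) → ×s → (-13.07537,-3.78019) → (-13.08,-3.78)
v2: (-1,-5) → rotate → (-2.78160,-4.27349) → ×s → (-6.64106,-10.20296) → (-6.64,-10.20)
v3: (3,-5) → rotate → (0.93364,-5.75572) → ×s → (2.22907,-13.74178) → (2.23,-13.74)
v4: (5,-2) → rotate → (3.90293,-3.71041) → ×s → (9.31825,-8.85860) → (9.32,-8.86)
v5: (2.5,2) → rotate → (3.06314,0.93123) → ×s → (7.31324,2.22330) → (7.31,2.22)
v6: (0,3) → rotate → (1.11167,2.78643) → ×s → (2.65412,6.65260) → (2.65,6.65)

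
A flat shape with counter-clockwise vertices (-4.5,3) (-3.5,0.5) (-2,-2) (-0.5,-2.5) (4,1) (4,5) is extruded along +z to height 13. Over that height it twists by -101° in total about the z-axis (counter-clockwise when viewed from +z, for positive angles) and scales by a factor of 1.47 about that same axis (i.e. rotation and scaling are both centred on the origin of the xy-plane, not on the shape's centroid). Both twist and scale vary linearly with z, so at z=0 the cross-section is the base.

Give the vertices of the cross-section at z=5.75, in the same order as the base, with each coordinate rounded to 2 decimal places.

Cross-section at z=5.75: (-1.32,6.40) (-2.58,3.40) (-3.42,-0.02) (-2.55,-1.72) (4.29,-2.54) (7.68,0.90)

t = z/height = 5.75/13 = 0.442308
s = 1 + (scale-1)·z/height = 1 + (1.47-1)·5.75/13 = 1.207885
θ = twist·z/height = -101°·5.75/13 = -44.6731° = -0.779692 rad
cos θ = 0.711130, sin θ = -0.703061 (intermediates below are computed at full precision and shown rounded to 5 d.p.)
v1: (-4.5,3) → rotate → (-1.09090,5.29716) → ×s → (-1.31768,6.39836) → (-1.32,6.40)
v2: (-3.5,0.5) → rotate → (-2.13742,2.81628) → ×s → (-2.58176,3.40174) → (-2.58,3.40)
v3: (-2,-2) → rotate → (-2.82838,-0.01614) → ×s → (-3.41636,-0.01949) → (-3.42,-0.02)
v4: (-0.5,-2.5) → rotate → (-2.11322,-1.42629) → ×s → (-2.55252,-1.72280) → (-2.55,-1.72)
v5: (4,1) → rotate → (3.54758,-2.10111) → ×s → (4.28507,-2.53790) → (4.29,-2.54)
v6: (4,5) → rotate → (6.35982,0.74341) → ×s → (7.68193,0.89795) → (7.68,0.90)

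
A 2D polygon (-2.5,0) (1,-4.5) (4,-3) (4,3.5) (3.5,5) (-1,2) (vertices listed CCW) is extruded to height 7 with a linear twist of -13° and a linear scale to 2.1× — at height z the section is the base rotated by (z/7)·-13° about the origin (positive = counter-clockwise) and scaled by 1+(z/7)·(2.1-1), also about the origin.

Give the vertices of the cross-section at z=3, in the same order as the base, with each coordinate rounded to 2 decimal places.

Cross-section at z=3: (-3.66,0.36) (0.82,-6.73) (5.43,-4.96) (6.36,4.55) (5.84,6.82) (-1.18,3.07)

t = z/height = 3/7 = 0.428571
s = 1 + (scale-1)·z/height = 1 + (2.1-1)·3/7 = 1.471429
θ = twist·z/height = -13°·3/7 = -5.5714° = -0.097240 rad
cos θ = 0.995276, sin θ = -0.097087 (intermediates below are computed at full precision and shown rounded to 5 d.p.)
v1: (-2.5,0) → rotate → (-2.48819,0.24272) → ×s → (-3.66119,0.35714) → (-3.66,0.36)
v2: (1,-4.5) → rotate → (0.55839,-4.57583) → ×s → (0.82163,-6.73300) → (0.82,-6.73)
v3: (4,-3) → rotate → (3.68984,-3.37417) → ×s → (5.42934,-4.96486) → (5.43,-4.96)
v4: (4,3.5) → rotate → (4.32091,3.09512) → ×s → (6.35791,4.55425) → (6.36,4.55)
v5: (3.5,5) → rotate → (3.96890,4.63658) → ×s → (5.83995,6.82239) → (5.84,6.82)
v6: (-1,2) → rotate → (-0.80110,2.08764) → ×s → (-1.17877,3.07181) → (-1.18,3.07)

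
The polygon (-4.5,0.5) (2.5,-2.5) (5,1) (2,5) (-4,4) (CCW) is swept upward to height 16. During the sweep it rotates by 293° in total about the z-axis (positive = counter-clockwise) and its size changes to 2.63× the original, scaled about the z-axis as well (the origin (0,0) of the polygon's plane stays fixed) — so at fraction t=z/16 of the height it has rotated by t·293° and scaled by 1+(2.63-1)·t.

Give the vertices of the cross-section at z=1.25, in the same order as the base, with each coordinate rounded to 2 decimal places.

t = z/height = 1.25/16 = 0.078125
s = 1 + (scale-1)·z/height = 1 + (2.63-1)·1.25/16 = 1.127344
θ = twist·z/height = 293°·1.25/16 = 22.8906° = 0.399517 rad
cos θ = 0.921249, sin θ = 0.388973 (intermediates below are computed at full precision and shown rounded to 5 d.p.)
v1: (-4.5,0.5) → rotate → (-4.34011,-1.28975) → ×s → (-4.89279,-1.45400) → (-4.89,-1.45)
v2: (2.5,-2.5) → rotate → (3.27556,-1.33069) → ×s → (3.69268,-1.50014) → (3.69,-1.50)
v3: (5,1) → rotate → (4.21727,2.86612) → ×s → (4.75432,3.23110) → (4.75,3.23)
v4: (2,5) → rotate → (-0.10237,5.38419) → ×s → (-0.11540,6.06983) → (-0.12,6.07)
v5: (-4,4) → rotate → (-5.24089,2.12910) → ×s → (-5.90828,2.40023) → (-5.91,2.40)

Cross-section at z=1.25: (-4.89,-1.45) (3.69,-1.50) (4.75,3.23) (-0.12,6.07) (-5.91,2.40)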